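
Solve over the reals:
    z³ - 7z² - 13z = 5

Rearrange: z³ - 7z² - 13z - 5 = 0.
Possible rational roots are divisors of -5. Testing z = -1 gives 0, so (z + 1) is a factor.
Divide: z³ - 7z² - 13z - 5 = (z + 1)(z² - 8z - 5).
Apply the quadratic formula to z² - 8z - 5 = 0: z = (8 ± √84)/2, i.e. z ≈ 8.5826 or z ≈ -0.5826.

z = -1 or z = -0.5826 or z = 8.5826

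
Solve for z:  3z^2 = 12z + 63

Bring every term to one side: 3z^2 - 12z - 63 = 0.
Factor: 3(z - 7)(z + 3) = 0.
So z = 7 or z = -3.

z = -3 or z = 7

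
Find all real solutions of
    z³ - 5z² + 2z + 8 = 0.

z = -1 or z = 2 or z = 4

Possible rational roots are divisors of 8. Testing z = 4 gives 0, so (z - 4) is a factor.
Divide: z³ - 5z² + 2z + 8 = (z - 4)(z² - z - 2).
Factor the quadratic: z = 2 or z = -1.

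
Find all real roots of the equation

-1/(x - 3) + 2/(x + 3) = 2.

x = -1.886 or x = 2.386

Multiply both sides by (x - 3)(x + 3):
-(x + 3) + 2(x - 3) = 2(x - 3)(x + 3).
Expand and collect terms: 2x² - x - 9 = 0.
By the quadratic formula, x = (1 ± √73) / 4, so x ≈ 2.386 or x ≈ -1.886.
Neither value makes a denominator zero (x ≠ 3, x ≠ -3), so both are valid.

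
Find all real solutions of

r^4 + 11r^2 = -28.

No real solutions.

Let u = r^2. The equation becomes u^2 + 11u + 28 = 0.
Factor: (u + 7)(u + 4) = 0, so u = -7 or u = -4.
r^2 = -7 < 0 has no real solution.
r^2 = -4 < 0 has no real solution.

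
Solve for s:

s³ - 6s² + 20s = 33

Rearrange: s³ - 6s² + 20s - 33 = 0.
Possible rational roots are divisors of -33. Testing s = 3 gives 0, so (s - 3) is a factor.
Divide: s³ - 6s² + 20s - 33 = (s - 3)(s² - 3s + 11).
The quadratic s² - 3s + 11 has discriminant -35 < 0, so no further real roots.

s = 3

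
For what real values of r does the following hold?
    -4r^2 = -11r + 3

Rearrange to standard form: -4r^2 + 11r - 3 = 0.
Discriminant: (11)^2 - 4*(-4)*(-3) = 73.
Quadratic formula: r = (-11 +/- sqrt(73)) / (-8).
So r = 11/8 - sqrt(73)/8 ~= 0.307 or r = sqrt(73)/8 + 11/8 ~= 2.443.

r = 0.307 or r = 2.443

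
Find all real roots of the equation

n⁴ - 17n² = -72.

n = -3 or n = -2.8284 or n = 2.8284 or n = 3

Let u = n². The equation becomes u² - 17u + 72 = 0.
Factor: (u - 8)(u - 9) = 0, so u = 8 or u = 9.
n² = 8 gives n = ±2·√(2) ≈ ±2.8284.
n² = 9 gives n = ±3.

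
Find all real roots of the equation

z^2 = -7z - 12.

Bring every term to one side: z^2 + 7z + 12 = 0.
Factor: (z + 4)(z + 3) = 0.
So z = -4 or z = -3.

z = -4 or z = -3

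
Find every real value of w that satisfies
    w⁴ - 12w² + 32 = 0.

Let u = w². The equation becomes u² - 12u + 32 = 0.
Factor: (u - 8)(u - 4) = 0, so u = 8 or u = 4.
w² = 8 gives w = ±2·√(2) ≈ ±2.8284.
w² = 4 gives w = ±2.

w = -2.8284 or w = -2 or w = 2 or w = 2.8284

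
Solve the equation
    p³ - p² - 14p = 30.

Rearrange: p³ - p² - 14p - 30 = 0.
Possible rational roots are divisors of -30. Testing p = 5 gives 0, so (p - 5) is a factor.
Divide: p³ - p² - 14p - 30 = (p - 5)(p² + 4p + 6).
The quadratic p² + 4p + 6 has discriminant -8 < 0, so no further real roots.

p = 5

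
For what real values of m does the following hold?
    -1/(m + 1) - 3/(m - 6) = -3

Multiply both sides by (m + 1)(m - 6):
-(m - 6) - 3(m + 1) = -3(m + 1)(m - 6).
Expand and collect terms: -3m^2 + 19m + 15 = 0.
By the quadratic formula, m = (-19 +/- sqrt(541)) / -6, so m ~= -0.7099 or m ~= 7.0432.
Neither value makes a denominator zero (m != -1, m != 6), so both are valid.

m = -0.7099 or m = 7.0432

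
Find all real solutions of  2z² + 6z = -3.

Rearrange to standard form: 2z² + 6z + 3 = 0.
Discriminant: (6)² − 4·2·3 = 12.
Quadratic formula: z = (-6 ± √12) / 4.
So z = -3/2 + √(3)/2 ≈ -0.634 or z = -3/2 - √(3)/2 ≈ -2.366.

z = -2.366 or z = -0.634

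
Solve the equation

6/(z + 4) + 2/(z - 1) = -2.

Multiply both sides by (z + 4)(z - 1):
6(z - 1) + 2(z + 4) = -2(z + 4)(z - 1).
Expand and collect terms: -2z^2 - 14z + 6 = 0.
By the quadratic formula, z = (14 +/- sqrt(244)) / -4, so z ~= -7.4051 or z ~= 0.4051.
Neither value makes a denominator zero (z != -4, z != 1), so both are valid.

z = -7.4051 or z = 0.4051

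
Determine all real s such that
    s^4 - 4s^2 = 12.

Let u = s^2. The equation becomes u^2 - 4u - 12 = 0.
Factor: (u + 2)(u - 6) = 0, so u = -2 or u = 6.
s^2 = -2 < 0 has no real solution.
s^2 = 6 gives s = +/-sqrt(6) ~= +/-2.4495.

s = -2.4495 or s = 2.4495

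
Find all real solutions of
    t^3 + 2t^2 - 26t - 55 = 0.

Possible rational roots are divisors of -55. Testing t = -5 gives 0, so (t + 5) is a factor.
Divide: t^3 + 2t^2 - 26t - 55 = (t + 5)(t^2 - 3t - 11).
Apply the quadratic formula to t^2 - 3t - 11 = 0: t = (3 +/- sqrt(53))/2, i.e. t ~= 5.1401 or t ~= -2.1401.

t = -5 or t = -2.1401 or t = 5.1401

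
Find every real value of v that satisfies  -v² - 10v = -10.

Rearrange to standard form: -v² - 10v + 10 = 0.
Discriminant: (-10)² − 4·(-1)·10 = 140.
Quadratic formula: v = (10 ± √140) / (-2).
So v = -√(35) - 5 ≈ -10.9161 or v = -5 + √(35) ≈ 0.9161.

v = -10.9161 or v = 0.9161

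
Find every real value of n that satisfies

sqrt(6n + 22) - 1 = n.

n = 7

Isolate the radical: sqrt(6n + 22) = n + 1.
Square both sides: 6n + 22 = (n + 1)^2.
Expand and rearrange: n^2 - 4n - 21 = 0.
Solving gives n = 7 or n = -3.
Check each candidate in the original equation:
  n = 7: sqrt(64) = 8, while n + 1 = 8 — valid.
  n = -3: sqrt(4) = 2, while n + 1 = -2 — extraneous.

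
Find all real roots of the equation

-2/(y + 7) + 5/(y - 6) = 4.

Multiply both sides by (y + 7)(y - 6):
-2(y - 6) + 5(y + 7) = 4(y + 7)(y - 6).
Expand and collect terms: 4y² + y - 215 = 0.
By the quadratic formula, y = (-1 ± √3441) / 8, so y ≈ 7.2075 or y ≈ -7.4575.
Neither value makes a denominator zero (y ≠ -7, y ≠ 6), so both are valid.

y = -7.4575 or y = 7.2075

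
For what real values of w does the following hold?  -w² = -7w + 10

w = 2 or w = 5

Bring every term to one side: -w² + 7w - 10 = 0.
Factor: -1(w - 2)(w - 5) = 0.
So w = 2 or w = 5.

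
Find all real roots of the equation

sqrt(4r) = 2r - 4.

Square both sides: 4r = (2r - 4)^2.
Expand and rearrange: 4r^2 - 20r + 16 = 0.
Solving gives r = 4 or r = 1.
Check each candidate in the original equation:
  r = 4: sqrt(16) = 4, while 2r - 4 = 4 — valid.
  r = 1: sqrt(4) = 2, while 2r - 4 = -2 — extraneous.

r = 4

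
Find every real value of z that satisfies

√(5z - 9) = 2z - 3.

Square both sides: 5z - 9 = (2z - 3)².
Expand and rearrange: 4z² - 17z + 18 = 0.
Solving gives z = 2.25 or z = 2.
Check each candidate in the original equation:
  z = 2.25: √(2.25) = 1.5, while 2z - 3 = 1.5 — valid.
  z = 2: √(1) = 1, while 2z - 3 = 1 — valid.

z = 2 or z = 2.25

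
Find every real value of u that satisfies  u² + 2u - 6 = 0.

u = -3.6458 or u = 1.6458

Discriminant: (2)² − 4·1·(-6) = 28.
Quadratic formula: u = (-2 ± √28) / 2.
So u = -1 + √(7) ≈ 1.6458 or u = -√(7) - 1 ≈ -3.6458.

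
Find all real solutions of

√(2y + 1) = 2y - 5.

y = 4

Square both sides: 2y + 1 = (2y - 5)².
Expand and rearrange: 4y² - 22y + 24 = 0.
Solving gives y = 4 or y = 1.5.
Check each candidate in the original equation:
  y = 4: √(9) = 3, while 2y - 5 = 3 — valid.
  y = 1.5: √(4) = 2, while 2y - 5 = -2 — extraneous.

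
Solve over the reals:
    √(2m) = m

m = 0 or m = 2

Square both sides: 2m = (m)².
Expand and rearrange: m² - 2m = 0.
Solving gives m = 2 or m = 0.
Check each candidate in the original equation:
  m = 2: √(4) = 2, while m = 2 — valid.
  m = 0: √(0) = 0, while m = 0 — valid.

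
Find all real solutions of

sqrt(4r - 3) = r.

Square both sides: 4r - 3 = (r)^2.
Expand and rearrange: r^2 - 4r + 3 = 0.
Solving gives r = 3 or r = 1.
Check each candidate in the original equation:
  r = 3: sqrt(9) = 3, while r = 3 — valid.
  r = 1: sqrt(1) = 1, while r = 1 — valid.

r = 1 or r = 3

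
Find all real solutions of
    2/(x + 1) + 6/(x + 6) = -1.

Multiply both sides by (x + 1)(x + 6):
2(x + 6) + 6(x + 1) = -(x + 1)(x + 6).
Expand and collect terms: -x^2 - 15x - 24 = 0.
By the quadratic formula, x = (15 +/- sqrt(129)) / -2, so x ~= -13.1789 or x ~= -1.8211.
Neither value makes a denominator zero (x != -1, x != -6), so both are valid.

x = -13.1789 or x = -1.8211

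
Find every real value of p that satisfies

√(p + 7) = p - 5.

p = 9

Square both sides: p + 7 = (p - 5)².
Expand and rearrange: p² - 11p + 18 = 0.
Solving gives p = 9 or p = 2.
Check each candidate in the original equation:
  p = 9: √(16) = 4, while p - 5 = 4 — valid.
  p = 2: √(9) = 3, while p - 5 = -3 — extraneous.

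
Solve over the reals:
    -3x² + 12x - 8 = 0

Discriminant: (12)² − 4·(-3)·(-8) = 48.
Quadratic formula: x = (-12 ± √48) / (-6).
So x = 2 - 2·√(3)/3 ≈ 0.8453 or x = 2·√(3)/3 + 2 ≈ 3.1547.

x = 0.8453 or x = 3.1547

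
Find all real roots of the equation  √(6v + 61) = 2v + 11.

Square both sides: 6v + 61 = (2v + 11)².
Expand and rearrange: 4v² + 38v + 60 = 0.
Solving gives v = -2 or v = -7.5.
Check each candidate in the original equation:
  v = -2: √(49) = 7, while 2v + 11 = 7 — valid.
  v = -7.5: √(16) = 4, while 2v + 11 = -4 — extraneous.

v = -2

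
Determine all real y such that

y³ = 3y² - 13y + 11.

Rearrange: y³ - 3y² + 13y - 11 = 0.
Possible rational roots are divisors of -11. Testing y = 1 gives 0, so (y - 1) is a factor.
Divide: y³ - 3y² + 13y - 11 = (y - 1)(y² - 2y + 11).
The quadratic y² - 2y + 11 has discriminant -40 < 0, so no further real roots.

y = 1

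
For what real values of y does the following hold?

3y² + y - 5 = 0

y = -1.4684 or y = 1.135

Discriminant: (1)² − 4·3·(-5) = 61.
Quadratic formula: y = (-1 ± √61) / 6.
So y = -1/6 + √(61)/6 ≈ 1.135 or y = -√(61)/6 - 1/6 ≈ -1.4684.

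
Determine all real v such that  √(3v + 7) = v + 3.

v = -2 or v = -1

Square both sides: 3v + 7 = (v + 3)².
Expand and rearrange: v² + 3v + 2 = 0.
Solving gives v = -1 or v = -2.
Check each candidate in the original equation:
  v = -1: √(4) = 2, while v + 3 = 2 — valid.
  v = -2: √(1) = 1, while v + 3 = 1 — valid.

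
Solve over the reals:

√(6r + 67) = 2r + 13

Square both sides: 6r + 67 = (2r + 13)².
Expand and rearrange: 4r² + 46r + 102 = 0.
Solving gives r = -3 or r = -8.5.
Check each candidate in the original equation:
  r = -3: √(49) = 7, while 2r + 13 = 7 — valid.
  r = -8.5: √(16) = 4, while 2r + 13 = -4 — extraneous.

r = -3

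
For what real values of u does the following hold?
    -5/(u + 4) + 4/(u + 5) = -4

Multiply both sides by (u + 4)(u + 5):
-5(u + 5) + 4(u + 4) = -4(u + 4)(u + 5).
Expand and collect terms: -4u^2 - 35u - 71 = 0.
By the quadratic formula, u = (35 +/- sqrt(89)) / -8, so u ~= -5.5542 or u ~= -3.1958.
Neither value makes a denominator zero (u != -4, u != -5), so both are valid.

u = -5.5542 or u = -3.1958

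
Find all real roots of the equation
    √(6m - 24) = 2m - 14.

m = 10

Square both sides: 6m - 24 = (2m - 14)².
Expand and rearrange: 4m² - 62m + 220 = 0.
Solving gives m = 10 or m = 5.5.
Check each candidate in the original equation:
  m = 10: √(36) = 6, while 2m - 14 = 6 — valid.
  m = 5.5: √(9) = 3, while 2m - 14 = -3 — extraneous.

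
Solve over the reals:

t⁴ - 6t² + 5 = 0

t = -2.2361 or t = -1 or t = 1 or t = 2.2361

Let u = t². The equation becomes u² - 6u + 5 = 0.
Factor: (u - 5)(u - 1) = 0, so u = 5 or u = 1.
t² = 5 gives t = ±√(5) ≈ ±2.2361.
t² = 1 gives t = ±1.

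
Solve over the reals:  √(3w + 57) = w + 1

Square both sides: 3w + 57 = (w + 1)².
Expand and rearrange: w² - w - 56 = 0.
Solving gives w = 8 or w = -7.
Check each candidate in the original equation:
  w = 8: √(81) = 9, while w + 1 = 9 — valid.
  w = -7: √(36) = 6, while w + 1 = -6 — extraneous.

w = 8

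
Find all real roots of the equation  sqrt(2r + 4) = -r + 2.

Square both sides: 2r + 4 = (-r + 2)^2.
Expand and rearrange: r^2 - 6r = 0.
Solving gives r = 6 or r = 0.
Check each candidate in the original equation:
  r = 6: sqrt(16) = 4, while -r + 2 = -4 — extraneous.
  r = 0: sqrt(4) = 2, while -r + 2 = 2 — valid.

r = 0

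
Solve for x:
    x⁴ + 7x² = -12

Let u = x². The equation becomes u² + 7u + 12 = 0.
Factor: (u + 3)(u + 4) = 0, so u = -3 or u = -4.
x² = -3 < 0 has no real solution.
x² = -4 < 0 has no real solution.

No real solutions.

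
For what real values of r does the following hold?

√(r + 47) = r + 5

r = 2

Square both sides: r + 47 = (r + 5)².
Expand and rearrange: r² + 9r - 22 = 0.
Solving gives r = 2 or r = -11.
Check each candidate in the original equation:
  r = 2: √(49) = 7, while r + 5 = 7 — valid.
  r = -11: √(36) = 6, while r + 5 = -6 — extraneous.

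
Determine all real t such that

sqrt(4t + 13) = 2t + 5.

Square both sides: 4t + 13 = (2t + 5)^2.
Expand and rearrange: 4t^2 + 16t + 12 = 0.
Solving gives t = -1 or t = -3.
Check each candidate in the original equation:
  t = -1: sqrt(9) = 3, while 2t + 5 = 3 — valid.
  t = -3: sqrt(1) = 1, while 2t + 5 = -1 — extraneous.

t = -1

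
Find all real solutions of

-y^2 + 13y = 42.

y = 6 or y = 7

Bring every term to one side: -y^2 + 13y - 42 = 0.
Factor: -1(y - 6)(y - 7) = 0.
So y = 6 or y = 7.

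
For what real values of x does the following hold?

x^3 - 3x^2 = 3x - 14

x = -2

Rearrange: x^3 - 3x^2 - 3x + 14 = 0.
Possible rational roots are divisors of 14. Testing x = -2 gives 0, so (x + 2) is a factor.
Divide: x^3 - 3x^2 - 3x + 14 = (x + 2)(x^2 - 5x + 7).
The quadratic x^2 - 5x + 7 has discriminant -3 < 0, so no further real roots.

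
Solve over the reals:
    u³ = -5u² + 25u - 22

Rearrange: u³ + 5u² - 25u + 22 = 0.
Possible rational roots are divisors of 22. Testing u = 2 gives 0, so (u - 2) is a factor.
Divide: u³ + 5u² - 25u + 22 = (u - 2)(u² + 7u - 11).
Apply the quadratic formula to u² + 7u - 11 = 0: u = (-7 ± √93)/2, i.e. u ≈ 1.3218 or u ≈ -8.3218.

u = -8.3218 or u = 1.3218 or u = 2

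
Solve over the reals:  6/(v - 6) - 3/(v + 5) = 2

Multiply both sides by (v - 6)(v + 5):
6(v + 5) - 3(v - 6) = 2(v - 6)(v + 5).
Expand and collect terms: 2v² - 5v - 108 = 0.
By the quadratic formula, v = (5 ± √889) / 4, so v ≈ 8.704 or v ≈ -6.204.
Neither value makes a denominator zero (v ≠ 6, v ≠ -5), so both are valid.

v = -6.204 or v = 8.704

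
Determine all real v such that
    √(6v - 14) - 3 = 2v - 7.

Isolate the radical: √(6v - 14) = 2v - 4.
Square both sides: 6v - 14 = (2v - 4)².
Expand and rearrange: 4v² - 22v + 30 = 0.
Solving gives v = 3 or v = 2.5.
Check each candidate in the original equation:
  v = 3: √(4) = 2, while 2v - 4 = 2 — valid.
  v = 2.5: √(1) = 1, while 2v - 4 = 1 — valid.

v = 2.5 or v = 3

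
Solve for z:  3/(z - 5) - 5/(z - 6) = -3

z = 4.5316 or z = 7.135

Multiply both sides by (z - 5)(z - 6):
3(z - 6) - 5(z - 5) = -3(z - 5)(z - 6).
Expand and collect terms: -3z^2 + 35z - 97 = 0.
By the quadratic formula, z = (-35 +/- sqrt(61)) / -6, so z ~= 4.5316 or z ~= 7.135.
Neither value makes a denominator zero (z != 5, z != 6), so both are valid.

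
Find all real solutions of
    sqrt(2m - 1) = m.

Square both sides: 2m - 1 = (m)^2.
Expand and rearrange: m^2 - 2m + 1 = 0.
This gives the repeated root m = 1.
Check in the original equation:
  m = 1: sqrt(1) = 1, while m = 1 — valid.

m = 1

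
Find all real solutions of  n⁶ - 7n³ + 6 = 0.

n = 1 or n = 1.8171

Let u = n³. The equation becomes u² - 7u + 6 = 0.
Factor: (u - 1)(u - 6) = 0, so u = 1 or u = 6.
n³ = 1 gives n = 1.
n³ = 6 gives n = ∛(6) ≈ 1.8171.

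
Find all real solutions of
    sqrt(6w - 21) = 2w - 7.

Square both sides: 6w - 21 = (2w - 7)^2.
Expand and rearrange: 4w^2 - 34w + 70 = 0.
Solving gives w = 5 or w = 3.5.
Check each candidate in the original equation:
  w = 5: sqrt(9) = 3, while 2w - 7 = 3 — valid.
  w = 3.5: sqrt(0) = 0, while 2w - 7 = 0 — valid.

w = 3.5 or w = 5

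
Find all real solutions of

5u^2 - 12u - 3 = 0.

u = -0.2283 or u = 2.6283

Discriminant: (-12)^2 - 4*5*(-3) = 204.
Quadratic formula: u = (12 +/- sqrt(204)) / 10.
So u = 6/5 + sqrt(51)/5 ~= 2.6283 or u = 6/5 - sqrt(51)/5 ~= -0.2283.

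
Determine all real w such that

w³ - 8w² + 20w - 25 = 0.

w = 5

Possible rational roots are divisors of -25. Testing w = 5 gives 0, so (w - 5) is a factor.
Divide: w³ - 8w² + 20w - 25 = (w - 5)(w² - 3w + 5).
The quadratic w² - 3w + 5 has discriminant -11 < 0, so no further real roots.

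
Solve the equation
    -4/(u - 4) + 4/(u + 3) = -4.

u = -3.8875 or u = 4.8875

Multiply both sides by (u - 4)(u + 3):
-4(u + 3) + 4(u - 4) = -4(u - 4)(u + 3).
Expand and collect terms: -4u² + 4u + 76 = 0.
By the quadratic formula, u = (-4 ± √1232) / -8, so u ≈ -3.8875 or u ≈ 4.8875.
Neither value makes a denominator zero (u ≠ 4, u ≠ -3), so both are valid.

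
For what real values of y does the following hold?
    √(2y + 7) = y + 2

Square both sides: 2y + 7 = (y + 2)².
Expand and rearrange: y² + 2y - 3 = 0.
Solving gives y = 1 or y = -3.
Check each candidate in the original equation:
  y = 1: √(9) = 3, while y + 2 = 3 — valid.
  y = -3: √(1) = 1, while y + 2 = -1 — extraneous.

y = 1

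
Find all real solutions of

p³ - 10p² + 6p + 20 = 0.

p = -1.099 or p = 2 or p = 9.099

Possible rational roots are divisors of 20. Testing p = 2 gives 0, so (p - 2) is a factor.
Divide: p³ - 10p² + 6p + 20 = (p - 2)(p² - 8p - 10).
Apply the quadratic formula to p² - 8p - 10 = 0: p = (8 ± √104)/2, i.e. p ≈ 9.099 or p ≈ -1.099.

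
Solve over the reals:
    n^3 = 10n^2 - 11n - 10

n = -0.5826 or n = 2 or n = 8.5826

Rearrange: n^3 - 10n^2 + 11n + 10 = 0.
Possible rational roots are divisors of 10. Testing n = 2 gives 0, so (n - 2) is a factor.
Divide: n^3 - 10n^2 + 11n + 10 = (n - 2)(n^2 - 8n - 5).
Apply the quadratic formula to n^2 - 8n - 5 = 0: n = (8 +/- sqrt(84))/2, i.e. n ~= 8.5826 or n ~= -0.5826.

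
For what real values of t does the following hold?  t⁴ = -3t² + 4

t = -1 or t = 1

Let u = t². The equation becomes u² + 3u - 4 = 0.
Factor: (u + 4)(u - 1) = 0, so u = -4 or u = 1.
t² = -4 < 0 has no real solution.
t² = 1 gives t = ±1.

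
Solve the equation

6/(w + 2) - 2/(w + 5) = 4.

Multiply both sides by (w + 2)(w + 5):
6(w + 5) - 2(w + 2) = 4(w + 2)(w + 5).
Expand and collect terms: 4w^2 + 24w + 14 = 0.
By the quadratic formula, w = (-24 +/- sqrt(352)) / 8, so w ~= -0.6548 or w ~= -5.3452.
Neither value makes a denominator zero (w != -2, w != -5), so both are valid.

w = -5.3452 or w = -0.6548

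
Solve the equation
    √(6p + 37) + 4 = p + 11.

p = -6 or p = -2

Isolate the radical: √(6p + 37) = p + 7.
Square both sides: 6p + 37 = (p + 7)².
Expand and rearrange: p² + 8p + 12 = 0.
Solving gives p = -2 or p = -6.
Check each candidate in the original equation:
  p = -2: √(25) = 5, while p + 7 = 5 — valid.
  p = -6: √(1) = 1, while p + 7 = 1 — valid.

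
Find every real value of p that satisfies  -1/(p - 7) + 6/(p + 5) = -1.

Multiply both sides by (p - 7)(p + 5):
-(p + 5) + 6(p - 7) = -(p - 7)(p + 5).
Expand and collect terms: -p² - 3p + 82 = 0.
By the quadratic formula, p = (3 ± √337) / -2, so p ≈ -10.6788 or p ≈ 7.6788.
Neither value makes a denominator zero (p ≠ 7, p ≠ -5), so both are valid.

p = -10.6788 or p = 7.6788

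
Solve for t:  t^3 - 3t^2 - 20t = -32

Rearrange: t^3 - 3t^2 - 20t + 32 = 0.
Possible rational roots are divisors of 32. Testing t = -4 gives 0, so (t + 4) is a factor.
Divide: t^3 - 3t^2 - 20t + 32 = (t + 4)(t^2 - 7t + 8).
Apply the quadratic formula to t^2 - 7t + 8 = 0: t = (7 +/- sqrt(17))/2, i.e. t ~= 5.5616 or t ~= 1.4384.

t = -4 or t = 1.4384 or t = 5.5616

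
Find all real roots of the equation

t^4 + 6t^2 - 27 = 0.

t = -1.7321 or t = 1.7321

Let u = t^2. The equation becomes u^2 + 6u - 27 = 0.
Factor: (u - 3)(u + 9) = 0, so u = 3 or u = -9.
t^2 = 3 gives t = +/-sqrt(3) ~= +/-1.7321.
t^2 = -9 < 0 has no real solution.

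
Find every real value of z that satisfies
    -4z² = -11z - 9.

Rearrange to standard form: -4z² + 11z + 9 = 0.
Discriminant: (11)² − 4·(-4)·9 = 265.
Quadratic formula: z = (-11 ± √265) / (-8).
So z = 11/8 - √(265)/8 ≈ -0.6599 or z = 11/8 + √(265)/8 ≈ 3.4099.

z = -0.6599 or z = 3.4099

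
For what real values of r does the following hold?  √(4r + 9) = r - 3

r = 10

Square both sides: 4r + 9 = (r - 3)².
Expand and rearrange: r² - 10r = 0.
Solving gives r = 10 or r = 0.
Check each candidate in the original equation:
  r = 10: √(49) = 7, while r - 3 = 7 — valid.
  r = 0: √(9) = 3, while r - 3 = -3 — extraneous.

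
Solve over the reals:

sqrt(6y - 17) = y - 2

Square both sides: 6y - 17 = (y - 2)^2.
Expand and rearrange: y^2 - 10y + 21 = 0.
Solving gives y = 7 or y = 3.
Check each candidate in the original equation:
  y = 7: sqrt(25) = 5, while y - 2 = 5 — valid.
  y = 3: sqrt(1) = 1, while y - 2 = 1 — valid.

y = 3 or y = 7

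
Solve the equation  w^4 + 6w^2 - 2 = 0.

Let u = w^2. The equation becomes u^2 + 6u - 2 = 0.
By the quadratic formula, u = -3 + sqrt(11) or u = -sqrt(11) - 3.
w^2 = -3 + sqrt(11) gives w = +/-sqrt(-3 + sqrt(11)) ~= +/-0.5627.
w^2 = -sqrt(11) - 3 < 0 has no real solution.

w = -0.5627 or w = 0.5627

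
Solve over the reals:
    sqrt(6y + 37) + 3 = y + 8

y = 2

Isolate the radical: sqrt(6y + 37) = y + 5.
Square both sides: 6y + 37 = (y + 5)^2.
Expand and rearrange: y^2 + 4y - 12 = 0.
Solving gives y = 2 or y = -6.
Check each candidate in the original equation:
  y = 2: sqrt(49) = 7, while y + 5 = 7 — valid.
  y = -6: sqrt(1) = 1, while y + 5 = -1 — extraneous.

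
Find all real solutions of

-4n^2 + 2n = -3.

n = -0.6514 or n = 1.1514

Rearrange to standard form: -4n^2 + 2n + 3 = 0.
Discriminant: (2)^2 - 4*(-4)*3 = 52.
Quadratic formula: n = (-2 +/- sqrt(52)) / (-8).
So n = 1/4 - sqrt(13)/4 ~= -0.6514 or n = 1/4 + sqrt(13)/4 ~= 1.1514.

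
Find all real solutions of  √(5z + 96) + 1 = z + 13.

z = -3

Isolate the radical: √(5z + 96) = z + 12.
Square both sides: 5z + 96 = (z + 12)².
Expand and rearrange: z² + 19z + 48 = 0.
Solving gives z = -3 or z = -16.
Check each candidate in the original equation:
  z = -3: √(81) = 9, while z + 12 = 9 — valid.
  z = -16: √(16) = 4, while z + 12 = -4 — extraneous.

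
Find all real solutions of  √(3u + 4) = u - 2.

u = 7

Square both sides: 3u + 4 = (u - 2)².
Expand and rearrange: u² - 7u = 0.
Solving gives u = 7 or u = 0.
Check each candidate in the original equation:
  u = 7: √(25) = 5, while u - 2 = 5 — valid.
  u = 0: √(4) = 2, while u - 2 = -2 — extraneous.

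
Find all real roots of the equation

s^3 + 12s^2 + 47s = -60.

s = -5 or s = -4 or s = -3

Rearrange: s^3 + 12s^2 + 47s + 60 = 0.
Possible rational roots are divisors of 60. Testing s = -5 gives 0, so (s + 5) is a factor.
Divide: s^3 + 12s^2 + 47s + 60 = (s + 5)(s^2 + 7s + 12).
Factor the quadratic: s = -3 or s = -4.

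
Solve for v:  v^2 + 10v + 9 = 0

Factor: (v + 9)(v + 1) = 0.
So v = -9 or v = -1.

v = -9 or v = -1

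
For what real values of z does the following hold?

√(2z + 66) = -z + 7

Square both sides: 2z + 66 = (-z + 7)².
Expand and rearrange: z² - 16z - 17 = 0.
Solving gives z = 17 or z = -1.
Check each candidate in the original equation:
  z = 17: √(100) = 10, while -z + 7 = -10 — extraneous.
  z = -1: √(64) = 8, while -z + 7 = 8 — valid.

z = -1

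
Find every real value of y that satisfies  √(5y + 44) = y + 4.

Square both sides: 5y + 44 = (y + 4)².
Expand and rearrange: y² + 3y - 28 = 0.
Solving gives y = 4 or y = -7.
Check each candidate in the original equation:
  y = 4: √(64) = 8, while y + 4 = 8 — valid.
  y = -7: √(9) = 3, while y + 4 = -3 — extraneous.

y = 4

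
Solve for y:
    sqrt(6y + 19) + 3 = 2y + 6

y = 1

Isolate the radical: sqrt(6y + 19) = 2y + 3.
Square both sides: 6y + 19 = (2y + 3)^2.
Expand and rearrange: 4y^2 + 6y - 10 = 0.
Solving gives y = 1 or y = -2.5.
Check each candidate in the original equation:
  y = 1: sqrt(25) = 5, while 2y + 3 = 5 — valid.
  y = -2.5: sqrt(4) = 2, while 2y + 3 = -2 — extraneous.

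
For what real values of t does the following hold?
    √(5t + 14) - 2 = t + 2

Isolate the radical: √(5t + 14) = t + 4.
Square both sides: 5t + 14 = (t + 4)².
Expand and rearrange: t² + 3t + 2 = 0.
Solving gives t = -1 or t = -2.
Check each candidate in the original equation:
  t = -1: √(9) = 3, while t + 4 = 3 — valid.
  t = -2: √(4) = 2, while t + 4 = 2 — valid.

t = -2 or t = -1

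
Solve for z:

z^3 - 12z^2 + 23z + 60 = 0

z = -1.4244 or z = 5 or z = 8.4244

Possible rational roots are divisors of 60. Testing z = 5 gives 0, so (z - 5) is a factor.
Divide: z^3 - 12z^2 + 23z + 60 = (z - 5)(z^2 - 7z - 12).
Apply the quadratic formula to z^2 - 7z - 12 = 0: z = (7 +/- sqrt(97))/2, i.e. z ~= 8.4244 or z ~= -1.4244.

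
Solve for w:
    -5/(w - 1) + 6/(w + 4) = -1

w = -7.831 or w = 3.831

Multiply both sides by (w - 1)(w + 4):
-5(w + 4) + 6(w - 1) = -(w - 1)(w + 4).
Expand and collect terms: -w² - 4w + 30 = 0.
By the quadratic formula, w = (4 ± √136) / -2, so w ≈ -7.831 or w ≈ 3.831.
Neither value makes a denominator zero (w ≠ 1, w ≠ -4), so both are valid.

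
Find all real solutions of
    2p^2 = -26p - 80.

Bring every term to one side: 2p^2 + 26p + 80 = 0.
Factor: 2(p + 8)(p + 5) = 0.
So p = -8 or p = -5.

p = -8 or p = -5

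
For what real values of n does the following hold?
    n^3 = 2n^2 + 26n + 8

n = -4 or n = -0.3166 or n = 6.3166

Rearrange: n^3 - 2n^2 - 26n - 8 = 0.
Possible rational roots are divisors of -8. Testing n = -4 gives 0, so (n + 4) is a factor.
Divide: n^3 - 2n^2 - 26n - 8 = (n + 4)(n^2 - 6n - 2).
Apply the quadratic formula to n^2 - 6n - 2 = 0: n = (6 +/- sqrt(44))/2, i.e. n ~= 6.3166 or n ~= -0.3166.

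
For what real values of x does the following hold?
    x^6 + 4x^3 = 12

x = -1.8171 or x = 1.2599

Let u = x^3. The equation becomes u^2 + 4u - 12 = 0.
Factor: (u + 6)(u - 2) = 0, so u = -6 or u = 2.
x^3 = -6 gives x = -(6)^(1/3) ~= -1.8171.
x^3 = 2 gives x = (2)^(1/3) ~= 1.2599.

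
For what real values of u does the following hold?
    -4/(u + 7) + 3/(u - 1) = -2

Multiply both sides by (u + 7)(u - 1):
-4(u - 1) + 3(u + 7) = -2(u + 7)(u - 1).
Expand and collect terms: -2u^2 - 11u - 11 = 0.
By the quadratic formula, u = (11 +/- sqrt(33)) / -4, so u ~= -4.1861 or u ~= -1.3139.
Neither value makes a denominator zero (u != -7, u != 1), so both are valid.

u = -4.1861 or u = -1.3139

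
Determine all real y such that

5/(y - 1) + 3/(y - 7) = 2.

Multiply both sides by (y - 1)(y - 7):
5(y - 7) + 3(y - 1) = 2(y - 1)(y - 7).
Expand and collect terms: 2y² - 24y + 52 = 0.
By the quadratic formula, y = (24 ± √160) / 4, so y ≈ 9.1623 or y ≈ 2.8377.
Neither value makes a denominator zero (y ≠ 1, y ≠ 7), so both are valid.

y = 2.8377 or y = 9.1623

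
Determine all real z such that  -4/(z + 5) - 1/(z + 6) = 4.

Multiply both sides by (z + 5)(z + 6):
-4(z + 6) - (z + 5) = 4(z + 5)(z + 6).
Expand and collect terms: 4z^2 + 49z + 149 = 0.
By the quadratic formula, z = (-49 +/- sqrt(17)) / 8, so z ~= -5.6096 or z ~= -6.6404.
Neither value makes a denominator zero (z != -5, z != -6), so both are valid.

z = -6.6404 or z = -5.6096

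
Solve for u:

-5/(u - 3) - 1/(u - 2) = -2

Multiply both sides by (u - 3)(u - 2):
-5(u - 2) - (u - 3) = -2(u - 3)(u - 2).
Expand and collect terms: -2u^2 + 16u - 25 = 0.
By the quadratic formula, u = (-16 +/- sqrt(56)) / -4, so u ~= 2.1292 or u ~= 5.8708.
Neither value makes a denominator zero (u != 3, u != 2), so both are valid.

u = 2.1292 or u = 5.8708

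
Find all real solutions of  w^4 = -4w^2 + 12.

Let u = w^2. The equation becomes u^2 + 4u - 12 = 0.
Factor: (u - 2)(u + 6) = 0, so u = 2 or u = -6.
w^2 = 2 gives w = +/-sqrt(2) ~= +/-1.4142.
w^2 = -6 < 0 has no real solution.

w = -1.4142 or w = 1.4142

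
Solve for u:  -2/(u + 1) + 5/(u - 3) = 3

Multiply both sides by (u + 1)(u - 3):
-2(u - 3) + 5(u + 1) = 3(u + 1)(u - 3).
Expand and collect terms: 3u² - 9u - 20 = 0.
By the quadratic formula, u = (9 ± √321) / 6, so u ≈ 4.4861 or u ≈ -1.4861.
Neither value makes a denominator zero (u ≠ -1, u ≠ 3), so both are valid.

u = -1.4861 or u = 4.4861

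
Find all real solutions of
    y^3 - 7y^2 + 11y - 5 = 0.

Possible rational roots are divisors of -5. Testing y = 5 gives 0, so (y - 5) is a factor.
Divide: y^3 - 7y^2 + 11y - 5 = (y - 5)(y^2 - 2y + 1).
The quadratic has the repeated root y = 1.

y = 1 or y = 5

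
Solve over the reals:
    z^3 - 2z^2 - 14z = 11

z = -2.1401 or z = -1 or z = 5.1401

Rearrange: z^3 - 2z^2 - 14z - 11 = 0.
Possible rational roots are divisors of -11. Testing z = -1 gives 0, so (z + 1) is a factor.
Divide: z^3 - 2z^2 - 14z - 11 = (z + 1)(z^2 - 3z - 11).
Apply the quadratic formula to z^2 - 3z - 11 = 0: z = (3 +/- sqrt(53))/2, i.e. z ~= 5.1401 or z ~= -2.1401.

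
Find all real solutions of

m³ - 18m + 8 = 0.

m = -4.4495 or m = 0.4495 or m = 4

Possible rational roots are divisors of 8. Testing m = 4 gives 0, so (m - 4) is a factor.
Divide: m³ - 18m + 8 = (m - 4)(m² + 4m - 2).
Apply the quadratic formula to m² + 4m - 2 = 0: m = (-4 ± √24)/2, i.e. m ≈ 0.4495 or m ≈ -4.4495.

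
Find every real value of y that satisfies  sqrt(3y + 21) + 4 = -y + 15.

y = 5

Isolate the radical: sqrt(3y + 21) = -y + 11.
Square both sides: 3y + 21 = (-y + 11)^2.
Expand and rearrange: y^2 - 25y + 100 = 0.
Solving gives y = 20 or y = 5.
Check each candidate in the original equation:
  y = 20: sqrt(81) = 9, while -y + 11 = -9 — extraneous.
  y = 5: sqrt(36) = 6, while -y + 11 = 6 — valid.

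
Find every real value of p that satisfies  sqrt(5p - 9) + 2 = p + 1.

p = 2 or p = 5

Isolate the radical: sqrt(5p - 9) = p - 1.
Square both sides: 5p - 9 = (p - 1)^2.
Expand and rearrange: p^2 - 7p + 10 = 0.
Solving gives p = 5 or p = 2.
Check each candidate in the original equation:
  p = 5: sqrt(16) = 4, while p - 1 = 4 — valid.
  p = 2: sqrt(1) = 1, while p - 1 = 1 — valid.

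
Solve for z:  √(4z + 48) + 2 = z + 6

z = 4

Isolate the radical: √(4z + 48) = z + 4.
Square both sides: 4z + 48 = (z + 4)².
Expand and rearrange: z² + 4z - 32 = 0.
Solving gives z = 4 or z = -8.
Check each candidate in the original equation:
  z = 4: √(64) = 8, while z + 4 = 8 — valid.
  z = -8: √(16) = 4, while z + 4 = -4 — extraneous.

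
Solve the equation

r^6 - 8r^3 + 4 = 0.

Let u = r^3. The equation becomes u^2 - 8u + 4 = 0.
By the quadratic formula, u = 2*sqrt(3) + 4 or u = 4 - 2*sqrt(3).
r^3 = 2*sqrt(3) + 4 gives r = (2*sqrt(3) + 4)^(1/3) ~= 1.9543.
r^3 = 4 - 2*sqrt(3) gives r = (4 - 2*sqrt(3))^(1/3) ~= 0.8123.

r = 0.8123 or r = 1.9543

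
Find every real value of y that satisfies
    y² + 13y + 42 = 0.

Factor: (y + 7)(y + 6) = 0.
So y = -7 or y = -6.

y = -7 or y = -6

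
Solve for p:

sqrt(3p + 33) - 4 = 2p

Isolate the radical: sqrt(3p + 33) = 2p + 4.
Square both sides: 3p + 33 = (2p + 4)^2.
Expand and rearrange: 4p^2 + 13p - 17 = 0.
Solving gives p = 1 or p = -4.25.
Check each candidate in the original equation:
  p = 1: sqrt(36) = 6, while 2p + 4 = 6 — valid.
  p = -4.25: sqrt(20.25) = 4.5, while 2p + 4 = -4.5 — extraneous.

p = 1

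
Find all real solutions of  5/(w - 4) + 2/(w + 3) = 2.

w = -2.2846 or w = 6.7846

Multiply both sides by (w - 4)(w + 3):
5(w + 3) + 2(w - 4) = 2(w - 4)(w + 3).
Expand and collect terms: 2w^2 - 9w - 31 = 0.
By the quadratic formula, w = (9 +/- sqrt(329)) / 4, so w ~= 6.7846 or w ~= -2.2846.
Neither value makes a denominator zero (w != 4, w != -3), so both are valid.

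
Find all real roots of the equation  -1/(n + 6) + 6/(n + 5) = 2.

n = -6.1375 or n = -2.3625

Multiply both sides by (n + 6)(n + 5):
-(n + 5) + 6(n + 6) = 2(n + 6)(n + 5).
Expand and collect terms: 2n² + 17n + 29 = 0.
By the quadratic formula, n = (-17 ± √57) / 4, so n ≈ -2.3625 or n ≈ -6.1375.
Neither value makes a denominator zero (n ≠ -6, n ≠ -5), so both are valid.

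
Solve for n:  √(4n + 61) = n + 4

Square both sides: 4n + 61 = (n + 4)².
Expand and rearrange: n² + 4n - 45 = 0.
Solving gives n = 5 or n = -9.
Check each candidate in the original equation:
  n = 5: √(81) = 9, while n + 4 = 9 — valid.
  n = -9: √(25) = 5, while n + 4 = -5 — extraneous.

n = 5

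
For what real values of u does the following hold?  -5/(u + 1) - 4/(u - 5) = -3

u = 0.2984 or u = 6.7016

Multiply both sides by (u + 1)(u - 5):
-5(u - 5) - 4(u + 1) = -3(u + 1)(u - 5).
Expand and collect terms: -3u^2 + 21u - 6 = 0.
By the quadratic formula, u = (-21 +/- sqrt(369)) / -6, so u ~= 0.2984 or u ~= 6.7016.
Neither value makes a denominator zero (u != -1, u != 5), so both are valid.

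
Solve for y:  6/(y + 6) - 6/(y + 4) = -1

y = -8.6056 or y = -1.3944

Multiply both sides by (y + 6)(y + 4):
6(y + 4) - 6(y + 6) = -(y + 6)(y + 4).
Expand and collect terms: -y² - 10y - 12 = 0.
By the quadratic formula, y = (10 ± √52) / -2, so y ≈ -8.6056 or y ≈ -1.3944.
Neither value makes a denominator zero (y ≠ -6, y ≠ -4), so both are valid.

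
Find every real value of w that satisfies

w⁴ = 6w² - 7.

Let u = w². The equation becomes u² - 6u + 7 = 0.
By the quadratic formula, u = √(2) + 3 or u = 3 - √(2).
w² = √(2) + 3 gives w = ±√(√(2) + 3) ≈ ±2.101.
w² = 3 - √(2) gives w = ±√(3 - √(2)) ≈ ±1.2593.

w = -2.101 or w = -1.2593 or w = 1.2593 or w = 2.101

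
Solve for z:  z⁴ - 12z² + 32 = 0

z = -2.8284 or z = -2 or z = 2 or z = 2.8284

Let u = z². The equation becomes u² - 12u + 32 = 0.
Factor: (u - 4)(u - 8) = 0, so u = 4 or u = 8.
z² = 4 gives z = ±2.
z² = 8 gives z = ±2·√(2) ≈ ±2.8284.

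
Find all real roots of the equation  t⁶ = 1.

t = -1 or t = 1

Let u = t³. The equation becomes u² - 1 = 0.
Factor: (u - 1)(u + 1) = 0, so u = 1 or u = -1.
t³ = 1 gives t = 1.
t³ = -1 gives t = -1.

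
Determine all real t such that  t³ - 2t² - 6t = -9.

t = -2.3028 or t = 1.3028 or t = 3

Rearrange: t³ - 2t² - 6t + 9 = 0.
Possible rational roots are divisors of 9. Testing t = 3 gives 0, so (t - 3) is a factor.
Divide: t³ - 2t² - 6t + 9 = (t - 3)(t² + t - 3).
Apply the quadratic formula to t² + t - 3 = 0: t = (-1 ± √13)/2, i.e. t ≈ 1.3028 or t ≈ -2.3028.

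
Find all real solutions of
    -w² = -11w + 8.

w = 0.783 or w = 10.217

Rearrange to standard form: -w² + 11w - 8 = 0.
Discriminant: (11)² − 4·(-1)·(-8) = 89.
Quadratic formula: w = (-11 ± √89) / (-2).
So w = 11/2 - √(89)/2 ≈ 0.783 or w = √(89)/2 + 11/2 ≈ 10.217.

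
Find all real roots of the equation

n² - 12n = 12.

n = -0.9282 or n = 12.9282

Rearrange to standard form: n² - 12n - 12 = 0.
Discriminant: (-12)² − 4·1·(-12) = 192.
Quadratic formula: n = (12 ± √192) / 2.
So n = 6 + 4·√(3) ≈ 12.9282 or n = 6 - 4·√(3) ≈ -0.9282.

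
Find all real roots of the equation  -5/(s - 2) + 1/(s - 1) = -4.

s = 0.882 or s = 3.118

Multiply both sides by (s - 2)(s - 1):
-5(s - 1) + (s - 2) = -4(s - 2)(s - 1).
Expand and collect terms: -4s² + 16s - 11 = 0.
By the quadratic formula, s = (-16 ± √80) / -8, so s ≈ 0.882 or s ≈ 3.118.
Neither value makes a denominator zero (s ≠ 2, s ≠ 1), so both are valid.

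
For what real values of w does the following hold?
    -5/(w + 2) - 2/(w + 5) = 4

w = -5.75 or w = -3

Multiply both sides by (w + 2)(w + 5):
-5(w + 5) - 2(w + 2) = 4(w + 2)(w + 5).
Expand and collect terms: 4w^2 + 35w + 69 = 0.
Factor or apply the quadratic formula: w = -3 or w = -5.75.
Neither value makes a denominator zero (w != -2, w != -5), so both are valid.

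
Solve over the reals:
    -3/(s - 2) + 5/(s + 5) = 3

Multiply both sides by (s - 2)(s + 5):
-3(s + 5) + 5(s - 2) = 3(s - 2)(s + 5).
Expand and collect terms: 3s² + 7s - 5 = 0.
By the quadratic formula, s = (-7 ± √109) / 6, so s ≈ 0.5734 or s ≈ -2.9067.
Neither value makes a denominator zero (s ≠ 2, s ≠ -5), so both are valid.

s = -2.9067 or s = 0.5734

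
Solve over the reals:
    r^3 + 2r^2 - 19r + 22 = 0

r = -5.873 or r = 1.873 or r = 2

Possible rational roots are divisors of 22. Testing r = 2 gives 0, so (r - 2) is a factor.
Divide: r^3 + 2r^2 - 19r + 22 = (r - 2)(r^2 + 4r - 11).
Apply the quadratic formula to r^2 + 4r - 11 = 0: r = (-4 +/- sqrt(60))/2, i.e. r ~= 1.873 or r ~= -5.873.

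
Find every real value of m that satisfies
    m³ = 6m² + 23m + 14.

m = -2 or m = -0.7958 or m = 8.7958

Rearrange: m³ - 6m² - 23m - 14 = 0.
Possible rational roots are divisors of -14. Testing m = -2 gives 0, so (m + 2) is a factor.
Divide: m³ - 6m² - 23m - 14 = (m + 2)(m² - 8m - 7).
Apply the quadratic formula to m² - 8m - 7 = 0: m = (8 ± √92)/2, i.e. m ≈ 8.7958 or m ≈ -0.7958.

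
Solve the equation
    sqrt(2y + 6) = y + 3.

y = -3 or y = -1

Square both sides: 2y + 6 = (y + 3)^2.
Expand and rearrange: y^2 + 4y + 3 = 0.
Solving gives y = -1 or y = -3.
Check each candidate in the original equation:
  y = -1: sqrt(4) = 2, while y + 3 = 2 — valid.
  y = -3: sqrt(0) = 0, while y + 3 = 0 — valid.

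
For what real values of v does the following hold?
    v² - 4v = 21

Bring every term to one side: v² - 4v - 21 = 0.
Factor: (v - 7)(v + 3) = 0.
So v = 7 or v = -3.

v = -3 or v = 7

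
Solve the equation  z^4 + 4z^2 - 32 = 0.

Let u = z^2. The equation becomes u^2 + 4u - 32 = 0.
Factor: (u + 8)(u - 4) = 0, so u = -8 or u = 4.
z^2 = -8 < 0 has no real solution.
z^2 = 4 gives z = +/-2.

z = -2 or z = 2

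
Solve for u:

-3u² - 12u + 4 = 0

Discriminant: (-12)² − 4·(-3)·4 = 192.
Quadratic formula: u = (12 ± √192) / (-6).
So u = -4·√(3)/3 - 2 ≈ -4.3094 or u = -2 + 4·√(3)/3 ≈ 0.3094.

u = -4.3094 or u = 0.3094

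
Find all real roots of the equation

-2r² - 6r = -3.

Rearrange to standard form: -2r² - 6r + 3 = 0.
Discriminant: (-6)² − 4·(-2)·3 = 60.
Quadratic formula: r = (6 ± √60) / (-4).
So r = -√(15)/2 - 3/2 ≈ -3.4365 or r = -3/2 + √(15)/2 ≈ 0.4365.

r = -3.4365 or r = 0.4365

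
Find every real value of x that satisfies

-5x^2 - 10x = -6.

x = -2.4832 or x = 0.4832

Rearrange to standard form: -5x^2 - 10x + 6 = 0.
Discriminant: (-10)^2 - 4*(-5)*6 = 220.
Quadratic formula: x = (10 +/- sqrt(220)) / (-10).
So x = -sqrt(55)/5 - 1 ~= -2.4832 or x = -1 + sqrt(55)/5 ~= 0.4832.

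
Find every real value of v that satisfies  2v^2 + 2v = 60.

v = -6 or v = 5

Bring every term to one side: 2v^2 + 2v - 60 = 0.
Factor: 2(v - 5)(v + 6) = 0.
So v = 5 or v = -6.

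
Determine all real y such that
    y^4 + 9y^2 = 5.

y = -0.7245 or y = 0.7245

Let u = y^2. The equation becomes u^2 + 9u - 5 = 0.
By the quadratic formula, u = -9/2 + sqrt(101)/2 or u = -sqrt(101)/2 - 9/2.
y^2 = -9/2 + sqrt(101)/2 gives y = +/-sqrt(-9/2 + sqrt(101)/2) ~= +/-0.7245.
y^2 = -sqrt(101)/2 - 9/2 < 0 has no real solution.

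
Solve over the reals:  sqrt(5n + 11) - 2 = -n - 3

Isolate the radical: sqrt(5n + 11) = -n - 1.
Square both sides: 5n + 11 = (-n - 1)^2.
Expand and rearrange: n^2 - 3n - 10 = 0.
Solving gives n = 5 or n = -2.
Check each candidate in the original equation:
  n = 5: sqrt(36) = 6, while -n - 1 = -6 — extraneous.
  n = -2: sqrt(1) = 1, while -n - 1 = 1 — valid.

n = -2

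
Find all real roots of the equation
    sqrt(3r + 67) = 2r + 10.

Square both sides: 3r + 67 = (2r + 10)^2.
Expand and rearrange: 4r^2 + 37r + 33 = 0.
Solving gives r = -1 or r = -8.25.
Check each candidate in the original equation:
  r = -1: sqrt(64) = 8, while 2r + 10 = 8 — valid.
  r = -8.25: sqrt(42.25) = 6.5, while 2r + 10 = -6.5 — extraneous.

r = -1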